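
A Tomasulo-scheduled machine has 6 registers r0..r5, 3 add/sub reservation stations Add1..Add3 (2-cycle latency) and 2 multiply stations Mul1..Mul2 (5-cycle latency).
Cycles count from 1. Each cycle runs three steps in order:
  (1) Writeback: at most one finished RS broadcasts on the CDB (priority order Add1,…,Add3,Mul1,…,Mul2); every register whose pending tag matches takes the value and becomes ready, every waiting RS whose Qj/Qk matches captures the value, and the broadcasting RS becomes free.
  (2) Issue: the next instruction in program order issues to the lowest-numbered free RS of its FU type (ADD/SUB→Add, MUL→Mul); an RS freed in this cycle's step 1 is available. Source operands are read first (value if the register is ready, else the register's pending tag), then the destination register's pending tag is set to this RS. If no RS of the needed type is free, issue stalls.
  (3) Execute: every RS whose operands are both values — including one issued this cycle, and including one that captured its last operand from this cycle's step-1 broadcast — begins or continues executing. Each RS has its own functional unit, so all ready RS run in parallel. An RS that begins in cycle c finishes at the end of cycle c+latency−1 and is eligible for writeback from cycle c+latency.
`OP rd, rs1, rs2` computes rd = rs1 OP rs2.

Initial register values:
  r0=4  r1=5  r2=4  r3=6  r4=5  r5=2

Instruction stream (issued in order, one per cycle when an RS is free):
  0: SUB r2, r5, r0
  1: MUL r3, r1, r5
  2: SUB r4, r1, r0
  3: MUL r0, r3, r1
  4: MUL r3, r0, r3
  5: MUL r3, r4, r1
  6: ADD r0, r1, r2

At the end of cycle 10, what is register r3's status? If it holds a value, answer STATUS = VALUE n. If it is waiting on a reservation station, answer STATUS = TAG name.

STATUS = TAG Mul1

c1: issue SUB r2<-Add1 | r0:4,r1:5,r2:Add1,r3:6,r4:5,r5:2
c2: issue MUL r3<-Mul1 | r0:4,r1:5,r2:Add1,r3:Mul1,r4:5,r5:2
c3: CDB Add1=-2; issue SUB r4<-Add1 | r0:4,r1:5,r2:-2,r3:Mul1,r4:Add1,r5:2
c4: issue MUL r0<-Mul2 | r0:Mul2,r1:5,r2:-2,r3:Mul1,r4:Add1,r5:2
c5: CDB Add1=1; stall | r0:Mul2,r1:5,r2:-2,r3:Mul1,r4:1,r5:2
c6: stall | r0:Mul2,r1:5,r2:-2,r3:Mul1,r4:1,r5:2
c7: CDB Mul1=10; issue MUL r3<-Mul1 | r0:Mul2,r1:5,r2:-2,r3:Mul1,r4:1,r5:2
c8: stall | r0:Mul2,r1:5,r2:-2,r3:Mul1,r4:1,r5:2
c9: stall | r0:Mul2,r1:5,r2:-2,r3:Mul1,r4:1,r5:2
c10: stall | r0:Mul2,r1:5,r2:-2,r3:Mul1,r4:1,r5:2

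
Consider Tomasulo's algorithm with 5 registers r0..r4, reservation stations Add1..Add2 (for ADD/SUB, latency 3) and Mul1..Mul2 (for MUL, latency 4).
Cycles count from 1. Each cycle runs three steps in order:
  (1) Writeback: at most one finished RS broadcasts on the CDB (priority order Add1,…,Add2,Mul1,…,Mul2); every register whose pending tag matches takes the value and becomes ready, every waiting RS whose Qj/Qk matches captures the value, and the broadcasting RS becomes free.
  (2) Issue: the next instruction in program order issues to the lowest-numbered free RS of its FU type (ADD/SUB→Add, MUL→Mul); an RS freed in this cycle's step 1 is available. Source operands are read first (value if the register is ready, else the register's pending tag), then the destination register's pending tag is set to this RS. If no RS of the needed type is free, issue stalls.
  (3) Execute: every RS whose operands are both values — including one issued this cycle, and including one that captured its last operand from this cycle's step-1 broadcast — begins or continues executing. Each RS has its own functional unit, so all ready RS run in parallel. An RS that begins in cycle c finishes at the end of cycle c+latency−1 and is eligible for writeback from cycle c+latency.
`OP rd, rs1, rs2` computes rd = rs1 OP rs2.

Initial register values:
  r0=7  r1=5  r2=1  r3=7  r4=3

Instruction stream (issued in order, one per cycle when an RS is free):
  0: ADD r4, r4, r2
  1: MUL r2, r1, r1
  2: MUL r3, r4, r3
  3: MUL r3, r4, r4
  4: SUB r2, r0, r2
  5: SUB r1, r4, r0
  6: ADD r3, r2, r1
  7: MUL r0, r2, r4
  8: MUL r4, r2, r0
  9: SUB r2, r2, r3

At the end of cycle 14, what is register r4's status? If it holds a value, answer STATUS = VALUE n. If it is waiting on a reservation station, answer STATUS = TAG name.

c1: issue ADD r4<-Add1 | r0:7,r1:5,r2:1,r3:7,r4:Add1
c2: issue MUL r2<-Mul1 | r0:7,r1:5,r2:Mul1,r3:7,r4:Add1
c3: issue MUL r3<-Mul2 | r0:7,r1:5,r2:Mul1,r3:Mul2,r4:Add1
c4: CDB Add1=4; stall | r0:7,r1:5,r2:Mul1,r3:Mul2,r4:4
c5: stall | r0:7,r1:5,r2:Mul1,r3:Mul2,r4:4
c6: CDB Mul1=25; issue MUL r3<-Mul1 | r0:7,r1:5,r2:25,r3:Mul1,r4:4
c7: issue SUB r2<-Add1 | r0:7,r1:5,r2:Add1,r3:Mul1,r4:4
c8: CDB Mul2=28; issue SUB r1<-Add2 | r0:7,r1:Add2,r2:Add1,r3:Mul1,r4:4
c9: stall | r0:7,r1:Add2,r2:Add1,r3:Mul1,r4:4
c10: CDB Add1=-18; issue ADD r3<-Add1 | r0:7,r1:Add2,r2:-18,r3:Add1,r4:4
c11: CDB Add2=-3; issue MUL r0<-Mul2 | r0:Mul2,r1:-3,r2:-18,r3:Add1,r4:4
c12: CDB Mul1=16; issue MUL r4<-Mul1 | r0:Mul2,r1:-3,r2:-18,r3:Add1,r4:Mul1
c13: issue SUB r2<-Add2 | r0:Mul2,r1:-3,r2:Add2,r3:Add1,r4:Mul1
c14: CDB Add1=-21 | r0:Mul2,r1:-3,r2:Add2,r3:-21,r4:Mul1

STATUS = TAG Mul1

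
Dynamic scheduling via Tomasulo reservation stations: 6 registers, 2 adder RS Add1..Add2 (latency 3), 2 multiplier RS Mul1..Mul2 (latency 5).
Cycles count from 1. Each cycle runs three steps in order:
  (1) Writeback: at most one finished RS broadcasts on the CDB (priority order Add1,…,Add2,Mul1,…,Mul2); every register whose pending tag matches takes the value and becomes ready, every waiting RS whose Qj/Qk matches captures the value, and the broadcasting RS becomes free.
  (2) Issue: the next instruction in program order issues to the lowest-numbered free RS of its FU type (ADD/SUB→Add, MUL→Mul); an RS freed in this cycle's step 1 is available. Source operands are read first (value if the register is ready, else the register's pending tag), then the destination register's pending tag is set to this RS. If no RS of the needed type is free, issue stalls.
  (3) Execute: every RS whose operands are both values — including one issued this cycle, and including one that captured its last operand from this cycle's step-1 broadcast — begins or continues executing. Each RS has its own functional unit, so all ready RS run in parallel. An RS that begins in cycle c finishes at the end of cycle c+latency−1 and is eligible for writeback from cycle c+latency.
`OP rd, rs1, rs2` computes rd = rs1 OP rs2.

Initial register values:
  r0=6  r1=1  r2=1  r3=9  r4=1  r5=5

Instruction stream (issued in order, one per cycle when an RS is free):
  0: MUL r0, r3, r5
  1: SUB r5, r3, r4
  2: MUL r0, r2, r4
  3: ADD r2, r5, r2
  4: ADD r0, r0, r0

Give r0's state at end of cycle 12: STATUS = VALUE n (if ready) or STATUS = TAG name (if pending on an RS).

STATUS = VALUE 2

c1: issue MUL r0<-Mul1 | r0:Mul1,r1:1,r2:1,r3:9,r4:1,r5:5
c2: issue SUB r5<-Add1 | r0:Mul1,r1:1,r2:1,r3:9,r4:1,r5:Add1
c3: issue MUL r0<-Mul2 | r0:Mul2,r1:1,r2:1,r3:9,r4:1,r5:Add1
c4: issue ADD r2<-Add2 | r0:Mul2,r1:1,r2:Add2,r3:9,r4:1,r5:Add1
c5: CDB Add1=8; issue ADD r0<-Add1 | r0:Add1,r1:1,r2:Add2,r3:9,r4:1,r5:8
c6: CDB Mul1=45 | r0:Add1,r1:1,r2:Add2,r3:9,r4:1,r5:8
c7: - | r0:Add1,r1:1,r2:Add2,r3:9,r4:1,r5:8
c8: CDB Add2=9 | r0:Add1,r1:1,r2:9,r3:9,r4:1,r5:8
c9: CDB Mul2=1 | r0:Add1,r1:1,r2:9,r3:9,r4:1,r5:8
c10: - | r0:Add1,r1:1,r2:9,r3:9,r4:1,r5:8
c11: - | r0:Add1,r1:1,r2:9,r3:9,r4:1,r5:8
c12: CDB Add1=2 | r0:2,r1:1,r2:9,r3:9,r4:1,r5:8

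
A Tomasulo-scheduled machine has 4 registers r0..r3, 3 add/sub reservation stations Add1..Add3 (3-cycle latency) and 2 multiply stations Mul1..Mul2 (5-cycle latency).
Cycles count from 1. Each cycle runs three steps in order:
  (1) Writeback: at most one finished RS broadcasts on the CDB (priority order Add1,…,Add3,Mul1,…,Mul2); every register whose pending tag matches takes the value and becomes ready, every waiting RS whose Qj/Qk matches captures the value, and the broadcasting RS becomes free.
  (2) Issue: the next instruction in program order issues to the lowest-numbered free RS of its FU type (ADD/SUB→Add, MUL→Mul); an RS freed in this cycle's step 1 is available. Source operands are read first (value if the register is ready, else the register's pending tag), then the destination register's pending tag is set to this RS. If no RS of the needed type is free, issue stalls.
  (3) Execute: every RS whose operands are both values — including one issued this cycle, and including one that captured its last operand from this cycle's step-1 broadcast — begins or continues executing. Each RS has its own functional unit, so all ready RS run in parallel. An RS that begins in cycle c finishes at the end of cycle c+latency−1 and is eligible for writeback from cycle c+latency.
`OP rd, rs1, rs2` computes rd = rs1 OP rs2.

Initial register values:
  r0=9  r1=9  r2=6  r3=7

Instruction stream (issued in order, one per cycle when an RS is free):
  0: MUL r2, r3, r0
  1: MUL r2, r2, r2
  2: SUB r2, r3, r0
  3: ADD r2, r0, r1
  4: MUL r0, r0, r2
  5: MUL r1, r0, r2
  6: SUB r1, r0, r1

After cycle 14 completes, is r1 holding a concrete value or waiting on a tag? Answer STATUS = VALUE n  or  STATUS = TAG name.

STATUS = TAG Add1

  c1: issue MUL r2<-Mul1  regs: r0:9,r1:9,r2:Mul1,r3:7
  c2: issue MUL r2<-Mul2  regs: r0:9,r1:9,r2:Mul2,r3:7
  c3: issue SUB r2<-Add1  regs: r0:9,r1:9,r2:Add1,r3:7
  c4: issue ADD r2<-Add2  regs: r0:9,r1:9,r2:Add2,r3:7
  c5: stall  regs: r0:9,r1:9,r2:Add2,r3:7
  c6: CDB Add1=-2; stall  regs: r0:9,r1:9,r2:Add2,r3:7
  c7: CDB Add2=18; stall  regs: r0:9,r1:9,r2:18,r3:7
  c8: CDB Mul1=63; issue MUL r0<-Mul1  regs: r0:Mul1,r1:9,r2:18,r3:7
  c9: stall  regs: r0:Mul1,r1:9,r2:18,r3:7
  c10: stall  regs: r0:Mul1,r1:9,r2:18,r3:7
  c11: stall  regs: r0:Mul1,r1:9,r2:18,r3:7
  c12: stall  regs: r0:Mul1,r1:9,r2:18,r3:7
  c13: CDB Mul1=162; issue MUL r1<-Mul1  regs: r0:162,r1:Mul1,r2:18,r3:7
  c14: CDB Mul2=3969; issue SUB r1<-Add1  regs: r0:162,r1:Add1,r2:18,r3:7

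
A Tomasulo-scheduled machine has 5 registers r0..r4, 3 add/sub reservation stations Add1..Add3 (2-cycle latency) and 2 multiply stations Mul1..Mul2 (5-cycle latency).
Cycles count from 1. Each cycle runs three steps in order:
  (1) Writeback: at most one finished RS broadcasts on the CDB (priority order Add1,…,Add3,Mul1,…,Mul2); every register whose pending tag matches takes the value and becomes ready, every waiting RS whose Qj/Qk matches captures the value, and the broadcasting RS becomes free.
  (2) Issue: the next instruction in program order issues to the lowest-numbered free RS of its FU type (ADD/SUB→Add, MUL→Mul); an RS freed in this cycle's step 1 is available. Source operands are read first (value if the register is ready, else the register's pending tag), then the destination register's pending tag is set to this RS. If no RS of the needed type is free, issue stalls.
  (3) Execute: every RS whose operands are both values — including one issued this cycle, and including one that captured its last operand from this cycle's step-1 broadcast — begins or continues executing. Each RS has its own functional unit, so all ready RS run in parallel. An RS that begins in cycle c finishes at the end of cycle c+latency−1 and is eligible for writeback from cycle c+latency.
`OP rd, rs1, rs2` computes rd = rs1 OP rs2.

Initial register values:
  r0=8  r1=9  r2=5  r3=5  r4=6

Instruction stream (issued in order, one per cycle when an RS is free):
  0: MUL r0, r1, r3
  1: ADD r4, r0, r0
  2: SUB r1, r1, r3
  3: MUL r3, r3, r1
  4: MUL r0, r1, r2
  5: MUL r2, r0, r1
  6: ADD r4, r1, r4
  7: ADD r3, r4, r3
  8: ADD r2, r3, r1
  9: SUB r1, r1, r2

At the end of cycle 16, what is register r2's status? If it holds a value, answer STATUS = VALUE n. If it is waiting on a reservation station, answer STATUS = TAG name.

  c1: issue MUL r0<-Mul1  regs: r0:Mul1,r1:9,r2:5,r3:5,r4:6
  c2: issue ADD r4<-Add1  regs: r0:Mul1,r1:9,r2:5,r3:5,r4:Add1
  c3: issue SUB r1<-Add2  regs: r0:Mul1,r1:Add2,r2:5,r3:5,r4:Add1
  c4: issue MUL r3<-Mul2  regs: r0:Mul1,r1:Add2,r2:5,r3:Mul2,r4:Add1
  c5: CDB Add2=4; stall  regs: r0:Mul1,r1:4,r2:5,r3:Mul2,r4:Add1
  c6: CDB Mul1=45; issue MUL r0<-Mul1  regs: r0:Mul1,r1:4,r2:5,r3:Mul2,r4:Add1
  c7: stall  regs: r0:Mul1,r1:4,r2:5,r3:Mul2,r4:Add1
  c8: CDB Add1=90; stall  regs: r0:Mul1,r1:4,r2:5,r3:Mul2,r4:90
  c9: stall  regs: r0:Mul1,r1:4,r2:5,r3:Mul2,r4:90
  c10: CDB Mul2=20; issue MUL r2<-Mul2  regs: r0:Mul1,r1:4,r2:Mul2,r3:20,r4:90
  c11: CDB Mul1=20; issue ADD r4<-Add1  regs: r0:20,r1:4,r2:Mul2,r3:20,r4:Add1
  c12: issue ADD r3<-Add2  regs: r0:20,r1:4,r2:Mul2,r3:Add2,r4:Add1
  c13: CDB Add1=94; issue ADD r2<-Add1  regs: r0:20,r1:4,r2:Add1,r3:Add2,r4:94
  c14: issue SUB r1<-Add3  regs: r0:20,r1:Add3,r2:Add1,r3:Add2,r4:94
  c15: CDB Add2=114  regs: r0:20,r1:Add3,r2:Add1,r3:114,r4:94
  c16: CDB Mul2=80  regs: r0:20,r1:Add3,r2:Add1,r3:114,r4:94

STATUS = TAG Add1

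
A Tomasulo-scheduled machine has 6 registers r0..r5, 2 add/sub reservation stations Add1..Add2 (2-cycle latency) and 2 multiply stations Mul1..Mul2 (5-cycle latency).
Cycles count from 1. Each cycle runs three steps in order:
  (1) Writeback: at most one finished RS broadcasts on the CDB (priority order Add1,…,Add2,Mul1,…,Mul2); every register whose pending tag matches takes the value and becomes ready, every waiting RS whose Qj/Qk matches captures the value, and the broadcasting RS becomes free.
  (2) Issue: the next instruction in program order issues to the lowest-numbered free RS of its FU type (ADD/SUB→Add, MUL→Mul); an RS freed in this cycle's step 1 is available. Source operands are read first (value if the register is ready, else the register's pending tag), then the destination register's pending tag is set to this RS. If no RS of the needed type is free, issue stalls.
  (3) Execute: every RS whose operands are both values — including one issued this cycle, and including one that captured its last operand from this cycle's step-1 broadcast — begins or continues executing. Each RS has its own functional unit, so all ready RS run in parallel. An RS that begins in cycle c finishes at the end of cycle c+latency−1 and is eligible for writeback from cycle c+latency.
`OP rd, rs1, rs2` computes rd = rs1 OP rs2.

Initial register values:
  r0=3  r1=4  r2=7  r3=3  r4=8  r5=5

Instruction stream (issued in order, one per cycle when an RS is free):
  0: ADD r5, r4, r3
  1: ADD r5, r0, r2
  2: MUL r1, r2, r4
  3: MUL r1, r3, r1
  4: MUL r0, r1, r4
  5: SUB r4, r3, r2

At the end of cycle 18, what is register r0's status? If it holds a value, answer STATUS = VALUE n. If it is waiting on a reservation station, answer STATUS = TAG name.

STATUS = VALUE 1344

c1: issue ADD r5<-Add1 | r0:3,r1:4,r2:7,r3:3,r4:8,r5:Add1
c2: issue ADD r5<-Add2 | r0:3,r1:4,r2:7,r3:3,r4:8,r5:Add2
c3: CDB Add1=11; issue MUL r1<-Mul1 | r0:3,r1:Mul1,r2:7,r3:3,r4:8,r5:Add2
c4: CDB Add2=10; issue MUL r1<-Mul2 | r0:3,r1:Mul2,r2:7,r3:3,r4:8,r5:10
c5: stall | r0:3,r1:Mul2,r2:7,r3:3,r4:8,r5:10
c6: stall | r0:3,r1:Mul2,r2:7,r3:3,r4:8,r5:10
c7: stall | r0:3,r1:Mul2,r2:7,r3:3,r4:8,r5:10
c8: CDB Mul1=56; issue MUL r0<-Mul1 | r0:Mul1,r1:Mul2,r2:7,r3:3,r4:8,r5:10
c9: issue SUB r4<-Add1 | r0:Mul1,r1:Mul2,r2:7,r3:3,r4:Add1,r5:10
c10: - | r0:Mul1,r1:Mul2,r2:7,r3:3,r4:Add1,r5:10
c11: CDB Add1=-4 | r0:Mul1,r1:Mul2,r2:7,r3:3,r4:-4,r5:10
c12: - | r0:Mul1,r1:Mul2,r2:7,r3:3,r4:-4,r5:10
c13: CDB Mul2=168 | r0:Mul1,r1:168,r2:7,r3:3,r4:-4,r5:10
c14: - | r0:Mul1,r1:168,r2:7,r3:3,r4:-4,r5:10
c15: - | r0:Mul1,r1:168,r2:7,r3:3,r4:-4,r5:10
c16: - | r0:Mul1,r1:168,r2:7,r3:3,r4:-4,r5:10
c17: - | r0:Mul1,r1:168,r2:7,r3:3,r4:-4,r5:10
c18: CDB Mul1=1344 | r0:1344,r1:168,r2:7,r3:3,r4:-4,r5:10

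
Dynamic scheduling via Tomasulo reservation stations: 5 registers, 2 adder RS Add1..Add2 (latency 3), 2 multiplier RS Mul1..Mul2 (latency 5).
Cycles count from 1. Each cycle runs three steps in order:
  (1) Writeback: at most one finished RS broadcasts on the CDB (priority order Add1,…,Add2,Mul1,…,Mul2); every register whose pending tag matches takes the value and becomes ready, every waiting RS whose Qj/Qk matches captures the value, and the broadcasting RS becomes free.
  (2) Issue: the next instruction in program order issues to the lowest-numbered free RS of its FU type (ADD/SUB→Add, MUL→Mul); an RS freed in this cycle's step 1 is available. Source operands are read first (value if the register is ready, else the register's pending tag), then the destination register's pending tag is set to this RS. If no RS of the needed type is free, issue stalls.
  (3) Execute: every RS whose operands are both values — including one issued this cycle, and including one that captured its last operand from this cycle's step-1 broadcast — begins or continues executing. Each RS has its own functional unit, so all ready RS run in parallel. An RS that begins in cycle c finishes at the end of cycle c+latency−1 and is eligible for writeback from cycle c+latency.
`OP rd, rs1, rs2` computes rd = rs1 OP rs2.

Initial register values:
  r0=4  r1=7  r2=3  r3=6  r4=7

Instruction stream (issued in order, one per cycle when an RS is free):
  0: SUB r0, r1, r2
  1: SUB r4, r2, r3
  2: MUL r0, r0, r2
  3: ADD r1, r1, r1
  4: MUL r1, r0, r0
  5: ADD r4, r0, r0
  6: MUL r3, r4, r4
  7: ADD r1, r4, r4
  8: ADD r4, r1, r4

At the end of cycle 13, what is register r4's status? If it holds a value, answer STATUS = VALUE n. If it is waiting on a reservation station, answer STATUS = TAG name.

STATUS = TAG Add2

cycle 1: issue SUB r0<-Add1 // r0:Add1,r1:7,r2:3,r3:6,r4:7
cycle 2: issue SUB r4<-Add2 // r0:Add1,r1:7,r2:3,r3:6,r4:Add2
cycle 3: issue MUL r0<-Mul1 // r0:Mul1,r1:7,r2:3,r3:6,r4:Add2
cycle 4: CDB Add1=4; issue ADD r1<-Add1 // r0:Mul1,r1:Add1,r2:3,r3:6,r4:Add2
cycle 5: CDB Add2=-3; issue MUL r1<-Mul2 // r0:Mul1,r1:Mul2,r2:3,r3:6,r4:-3
cycle 6: issue ADD r4<-Add2 // r0:Mul1,r1:Mul2,r2:3,r3:6,r4:Add2
cycle 7: CDB Add1=14; stall // r0:Mul1,r1:Mul2,r2:3,r3:6,r4:Add2
cycle 8: stall // r0:Mul1,r1:Mul2,r2:3,r3:6,r4:Add2
cycle 9: CDB Mul1=12; issue MUL r3<-Mul1 // r0:12,r1:Mul2,r2:3,r3:Mul1,r4:Add2
cycle 10: issue ADD r1<-Add1 // r0:12,r1:Add1,r2:3,r3:Mul1,r4:Add2
cycle 11: stall // r0:12,r1:Add1,r2:3,r3:Mul1,r4:Add2
cycle 12: CDB Add2=24; issue ADD r4<-Add2 // r0:12,r1:Add1,r2:3,r3:Mul1,r4:Add2
cycle 13: - // r0:12,r1:Add1,r2:3,r3:Mul1,r4:Add2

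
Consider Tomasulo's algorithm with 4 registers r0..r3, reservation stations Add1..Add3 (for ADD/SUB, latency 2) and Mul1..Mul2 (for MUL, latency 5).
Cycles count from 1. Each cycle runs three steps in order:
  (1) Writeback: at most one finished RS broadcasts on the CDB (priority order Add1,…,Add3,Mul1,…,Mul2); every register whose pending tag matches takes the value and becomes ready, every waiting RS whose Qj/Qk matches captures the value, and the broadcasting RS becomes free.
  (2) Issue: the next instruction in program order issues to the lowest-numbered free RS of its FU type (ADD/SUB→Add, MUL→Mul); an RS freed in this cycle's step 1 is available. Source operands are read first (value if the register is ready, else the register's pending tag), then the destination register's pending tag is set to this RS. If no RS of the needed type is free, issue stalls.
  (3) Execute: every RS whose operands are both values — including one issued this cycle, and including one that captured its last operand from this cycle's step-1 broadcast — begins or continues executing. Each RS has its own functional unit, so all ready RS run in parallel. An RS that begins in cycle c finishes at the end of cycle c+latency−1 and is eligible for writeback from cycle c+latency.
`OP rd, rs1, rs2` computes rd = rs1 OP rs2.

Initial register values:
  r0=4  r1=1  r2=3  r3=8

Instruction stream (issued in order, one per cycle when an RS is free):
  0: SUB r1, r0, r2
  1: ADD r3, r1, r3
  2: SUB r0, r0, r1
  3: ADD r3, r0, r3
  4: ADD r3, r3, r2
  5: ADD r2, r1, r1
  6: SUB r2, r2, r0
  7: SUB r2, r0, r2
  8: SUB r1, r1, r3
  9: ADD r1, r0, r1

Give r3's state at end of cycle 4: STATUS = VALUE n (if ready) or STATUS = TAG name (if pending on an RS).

  c1: issue SUB r1<-Add1  regs: r0:4,r1:Add1,r2:3,r3:8
  c2: issue ADD r3<-Add2  regs: r0:4,r1:Add1,r2:3,r3:Add2
  c3: CDB Add1=1; issue SUB r0<-Add1  regs: r0:Add1,r1:1,r2:3,r3:Add2
  c4: issue ADD r3<-Add3  regs: r0:Add1,r1:1,r2:3,r3:Add3

STATUS = TAG Add3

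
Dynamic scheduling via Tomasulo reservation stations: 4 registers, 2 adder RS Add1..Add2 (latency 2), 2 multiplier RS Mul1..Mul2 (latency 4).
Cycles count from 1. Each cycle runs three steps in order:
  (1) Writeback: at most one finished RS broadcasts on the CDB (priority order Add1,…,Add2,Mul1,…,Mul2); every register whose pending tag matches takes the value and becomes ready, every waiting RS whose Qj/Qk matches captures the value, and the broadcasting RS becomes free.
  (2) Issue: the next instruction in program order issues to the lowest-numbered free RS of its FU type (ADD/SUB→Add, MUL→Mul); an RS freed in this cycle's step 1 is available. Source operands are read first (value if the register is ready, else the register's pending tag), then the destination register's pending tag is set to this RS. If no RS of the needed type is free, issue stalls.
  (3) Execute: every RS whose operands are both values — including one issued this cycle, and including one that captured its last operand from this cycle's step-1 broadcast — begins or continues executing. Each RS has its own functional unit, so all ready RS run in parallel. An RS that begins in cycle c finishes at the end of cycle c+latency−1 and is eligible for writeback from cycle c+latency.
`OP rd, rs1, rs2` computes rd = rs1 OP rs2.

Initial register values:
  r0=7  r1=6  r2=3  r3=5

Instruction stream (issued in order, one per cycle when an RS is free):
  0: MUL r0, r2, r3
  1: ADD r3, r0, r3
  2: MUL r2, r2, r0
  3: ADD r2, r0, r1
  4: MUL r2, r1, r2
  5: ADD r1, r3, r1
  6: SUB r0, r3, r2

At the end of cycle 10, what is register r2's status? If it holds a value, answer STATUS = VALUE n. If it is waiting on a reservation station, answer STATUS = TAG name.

cycle 1: issue MUL r0<-Mul1 // r0:Mul1,r1:6,r2:3,r3:5
cycle 2: issue ADD r3<-Add1 // r0:Mul1,r1:6,r2:3,r3:Add1
cycle 3: issue MUL r2<-Mul2 // r0:Mul1,r1:6,r2:Mul2,r3:Add1
cycle 4: issue ADD r2<-Add2 // r0:Mul1,r1:6,r2:Add2,r3:Add1
cycle 5: CDB Mul1=15; issue MUL r2<-Mul1 // r0:15,r1:6,r2:Mul1,r3:Add1
cycle 6: stall // r0:15,r1:6,r2:Mul1,r3:Add1
cycle 7: CDB Add1=20; issue ADD r1<-Add1 // r0:15,r1:Add1,r2:Mul1,r3:20
cycle 8: CDB Add2=21; issue SUB r0<-Add2 // r0:Add2,r1:Add1,r2:Mul1,r3:20
cycle 9: CDB Add1=26 // r0:Add2,r1:26,r2:Mul1,r3:20
cycle 10: CDB Mul2=45 // r0:Add2,r1:26,r2:Mul1,r3:20

STATUS = TAG Mul1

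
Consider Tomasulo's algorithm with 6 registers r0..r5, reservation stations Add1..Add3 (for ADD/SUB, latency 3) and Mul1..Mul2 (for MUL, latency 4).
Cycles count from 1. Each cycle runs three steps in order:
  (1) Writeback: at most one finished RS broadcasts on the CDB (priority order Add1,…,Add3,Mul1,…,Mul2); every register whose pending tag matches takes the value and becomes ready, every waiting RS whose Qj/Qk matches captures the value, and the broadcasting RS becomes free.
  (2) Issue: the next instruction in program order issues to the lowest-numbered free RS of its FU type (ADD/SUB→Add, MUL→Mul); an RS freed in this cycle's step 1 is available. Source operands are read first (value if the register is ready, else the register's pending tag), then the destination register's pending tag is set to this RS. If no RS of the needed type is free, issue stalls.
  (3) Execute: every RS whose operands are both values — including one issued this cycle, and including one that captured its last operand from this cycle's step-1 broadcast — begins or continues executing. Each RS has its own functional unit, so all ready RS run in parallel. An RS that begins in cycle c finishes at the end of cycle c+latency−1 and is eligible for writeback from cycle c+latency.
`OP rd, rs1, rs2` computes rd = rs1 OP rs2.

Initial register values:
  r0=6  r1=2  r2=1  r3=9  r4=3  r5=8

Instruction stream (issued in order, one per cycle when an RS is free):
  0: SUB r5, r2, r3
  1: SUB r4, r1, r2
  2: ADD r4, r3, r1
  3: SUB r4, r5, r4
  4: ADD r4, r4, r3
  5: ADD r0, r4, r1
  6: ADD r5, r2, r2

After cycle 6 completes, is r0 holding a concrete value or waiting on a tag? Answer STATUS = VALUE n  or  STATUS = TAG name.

STATUS = TAG Add3

cycle 1: issue SUB r5<-Add1 // r0:6,r1:2,r2:1,r3:9,r4:3,r5:Add1
cycle 2: issue SUB r4<-Add2 // r0:6,r1:2,r2:1,r3:9,r4:Add2,r5:Add1
cycle 3: issue ADD r4<-Add3 // r0:6,r1:2,r2:1,r3:9,r4:Add3,r5:Add1
cycle 4: CDB Add1=-8; issue SUB r4<-Add1 // r0:6,r1:2,r2:1,r3:9,r4:Add1,r5:-8
cycle 5: CDB Add2=1; issue ADD r4<-Add2 // r0:6,r1:2,r2:1,r3:9,r4:Add2,r5:-8
cycle 6: CDB Add3=11; issue ADD r0<-Add3 // r0:Add3,r1:2,r2:1,r3:9,r4:Add2,r5:-8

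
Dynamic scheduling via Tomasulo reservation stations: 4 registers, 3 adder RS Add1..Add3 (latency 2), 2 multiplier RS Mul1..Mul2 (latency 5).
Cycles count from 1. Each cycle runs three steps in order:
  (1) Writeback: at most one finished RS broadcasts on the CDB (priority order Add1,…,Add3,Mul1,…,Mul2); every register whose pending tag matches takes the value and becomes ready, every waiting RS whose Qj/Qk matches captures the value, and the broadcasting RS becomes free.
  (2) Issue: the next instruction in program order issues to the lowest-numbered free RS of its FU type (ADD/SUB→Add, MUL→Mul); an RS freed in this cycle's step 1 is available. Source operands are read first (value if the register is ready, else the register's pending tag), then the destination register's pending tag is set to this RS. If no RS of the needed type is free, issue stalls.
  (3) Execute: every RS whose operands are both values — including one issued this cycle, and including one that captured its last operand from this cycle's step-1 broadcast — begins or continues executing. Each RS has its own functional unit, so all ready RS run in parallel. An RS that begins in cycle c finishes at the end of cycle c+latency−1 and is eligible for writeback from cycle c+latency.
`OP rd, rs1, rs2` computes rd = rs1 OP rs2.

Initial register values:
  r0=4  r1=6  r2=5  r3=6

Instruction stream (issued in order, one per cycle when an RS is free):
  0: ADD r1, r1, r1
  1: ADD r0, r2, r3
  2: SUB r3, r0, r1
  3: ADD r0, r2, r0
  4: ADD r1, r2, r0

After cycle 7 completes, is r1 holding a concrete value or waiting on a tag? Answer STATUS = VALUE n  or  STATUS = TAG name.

STATUS = TAG Add3

c1: issue ADD r1<-Add1 | r0:4,r1:Add1,r2:5,r3:6
c2: issue ADD r0<-Add2 | r0:Add2,r1:Add1,r2:5,r3:6
c3: CDB Add1=12; issue SUB r3<-Add1 | r0:Add2,r1:12,r2:5,r3:Add1
c4: CDB Add2=11; issue ADD r0<-Add2 | r0:Add2,r1:12,r2:5,r3:Add1
c5: issue ADD r1<-Add3 | r0:Add2,r1:Add3,r2:5,r3:Add1
c6: CDB Add1=-1 | r0:Add2,r1:Add3,r2:5,r3:-1
c7: CDB Add2=16 | r0:16,r1:Add3,r2:5,r3:-1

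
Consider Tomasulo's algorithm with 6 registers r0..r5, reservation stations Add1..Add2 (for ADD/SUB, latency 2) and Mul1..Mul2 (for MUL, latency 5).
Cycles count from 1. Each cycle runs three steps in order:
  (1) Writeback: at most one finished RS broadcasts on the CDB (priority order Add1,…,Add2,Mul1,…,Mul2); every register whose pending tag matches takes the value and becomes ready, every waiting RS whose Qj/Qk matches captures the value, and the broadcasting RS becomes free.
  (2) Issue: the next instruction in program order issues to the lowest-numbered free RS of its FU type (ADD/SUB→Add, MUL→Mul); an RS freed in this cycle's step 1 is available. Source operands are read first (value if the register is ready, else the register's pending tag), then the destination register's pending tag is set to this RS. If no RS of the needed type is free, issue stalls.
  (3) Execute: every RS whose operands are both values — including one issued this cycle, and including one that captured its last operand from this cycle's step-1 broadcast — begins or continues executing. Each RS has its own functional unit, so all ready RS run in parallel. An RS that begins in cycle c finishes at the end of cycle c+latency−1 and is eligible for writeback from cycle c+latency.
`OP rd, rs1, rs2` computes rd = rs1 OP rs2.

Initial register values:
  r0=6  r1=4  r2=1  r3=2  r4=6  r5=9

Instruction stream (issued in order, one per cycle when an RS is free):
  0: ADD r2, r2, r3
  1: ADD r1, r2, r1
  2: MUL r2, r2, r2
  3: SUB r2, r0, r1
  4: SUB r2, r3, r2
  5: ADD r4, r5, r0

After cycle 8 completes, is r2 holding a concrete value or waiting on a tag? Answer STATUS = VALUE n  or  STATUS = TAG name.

  c1: issue ADD r2<-Add1  regs: r0:6,r1:4,r2:Add1,r3:2,r4:6,r5:9
  c2: issue ADD r1<-Add2  regs: r0:6,r1:Add2,r2:Add1,r3:2,r4:6,r5:9
  c3: CDB Add1=3; issue MUL r2<-Mul1  regs: r0:6,r1:Add2,r2:Mul1,r3:2,r4:6,r5:9
  c4: issue SUB r2<-Add1  regs: r0:6,r1:Add2,r2:Add1,r3:2,r4:6,r5:9
  c5: CDB Add2=7; issue SUB r2<-Add2  regs: r0:6,r1:7,r2:Add2,r3:2,r4:6,r5:9
  c6: stall  regs: r0:6,r1:7,r2:Add2,r3:2,r4:6,r5:9
  c7: CDB Add1=-1; issue ADD r4<-Add1  regs: r0:6,r1:7,r2:Add2,r3:2,r4:Add1,r5:9
  c8: CDB Mul1=9  regs: r0:6,r1:7,r2:Add2,r3:2,r4:Add1,r5:9

STATUS = TAG Add2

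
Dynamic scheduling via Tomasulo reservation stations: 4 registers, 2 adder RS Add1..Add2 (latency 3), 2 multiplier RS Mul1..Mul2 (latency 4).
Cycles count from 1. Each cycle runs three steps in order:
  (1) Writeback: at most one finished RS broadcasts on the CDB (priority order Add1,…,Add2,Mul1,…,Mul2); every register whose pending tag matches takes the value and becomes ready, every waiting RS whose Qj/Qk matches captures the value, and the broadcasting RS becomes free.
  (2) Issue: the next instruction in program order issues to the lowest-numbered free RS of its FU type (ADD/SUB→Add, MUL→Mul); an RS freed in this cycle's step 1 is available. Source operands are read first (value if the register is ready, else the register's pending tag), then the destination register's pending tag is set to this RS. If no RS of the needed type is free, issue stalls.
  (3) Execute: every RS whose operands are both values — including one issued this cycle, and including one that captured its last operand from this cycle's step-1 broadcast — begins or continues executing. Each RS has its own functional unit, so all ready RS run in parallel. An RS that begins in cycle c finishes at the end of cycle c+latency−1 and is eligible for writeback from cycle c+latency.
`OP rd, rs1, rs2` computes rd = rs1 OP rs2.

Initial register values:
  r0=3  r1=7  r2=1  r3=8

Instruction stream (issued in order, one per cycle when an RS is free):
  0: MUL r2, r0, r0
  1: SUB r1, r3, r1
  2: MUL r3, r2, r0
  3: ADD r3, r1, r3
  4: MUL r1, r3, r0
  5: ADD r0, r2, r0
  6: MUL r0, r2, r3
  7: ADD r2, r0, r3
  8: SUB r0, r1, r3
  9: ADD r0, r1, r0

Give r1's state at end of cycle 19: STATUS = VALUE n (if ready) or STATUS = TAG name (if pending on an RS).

  c1: issue MUL r2<-Mul1  regs: r0:3,r1:7,r2:Mul1,r3:8
  c2: issue SUB r1<-Add1  regs: r0:3,r1:Add1,r2:Mul1,r3:8
  c3: issue MUL r3<-Mul2  regs: r0:3,r1:Add1,r2:Mul1,r3:Mul2
  c4: issue ADD r3<-Add2  regs: r0:3,r1:Add1,r2:Mul1,r3:Add2
  c5: CDB Add1=1; stall  regs: r0:3,r1:1,r2:Mul1,r3:Add2
  c6: CDB Mul1=9; issue MUL r1<-Mul1  regs: r0:3,r1:Mul1,r2:9,r3:Add2
  c7: issue ADD r0<-Add1  regs: r0:Add1,r1:Mul1,r2:9,r3:Add2
  c8: stall  regs: r0:Add1,r1:Mul1,r2:9,r3:Add2
  c9: stall  regs: r0:Add1,r1:Mul1,r2:9,r3:Add2
  c10: CDB Add1=12; stall  regs: r0:12,r1:Mul1,r2:9,r3:Add2
  c11: CDB Mul2=27; issue MUL r0<-Mul2  regs: r0:Mul2,r1:Mul1,r2:9,r3:Add2
  c12: issue ADD r2<-Add1  regs: r0:Mul2,r1:Mul1,r2:Add1,r3:Add2
  c13: stall  regs: r0:Mul2,r1:Mul1,r2:Add1,r3:Add2
  c14: CDB Add2=28; issue SUB r0<-Add2  regs: r0:Add2,r1:Mul1,r2:Add1,r3:28
  c15: stall  regs: r0:Add2,r1:Mul1,r2:Add1,r3:28
  c16: stall  regs: r0:Add2,r1:Mul1,r2:Add1,r3:28
  c17: stall  regs: r0:Add2,r1:Mul1,r2:Add1,r3:28
  c18: CDB Mul1=84; stall  regs: r0:Add2,r1:84,r2:Add1,r3:28
  c19: CDB Mul2=252; stall  regs: r0:Add2,r1:84,r2:Add1,r3:28

STATUS = VALUE 84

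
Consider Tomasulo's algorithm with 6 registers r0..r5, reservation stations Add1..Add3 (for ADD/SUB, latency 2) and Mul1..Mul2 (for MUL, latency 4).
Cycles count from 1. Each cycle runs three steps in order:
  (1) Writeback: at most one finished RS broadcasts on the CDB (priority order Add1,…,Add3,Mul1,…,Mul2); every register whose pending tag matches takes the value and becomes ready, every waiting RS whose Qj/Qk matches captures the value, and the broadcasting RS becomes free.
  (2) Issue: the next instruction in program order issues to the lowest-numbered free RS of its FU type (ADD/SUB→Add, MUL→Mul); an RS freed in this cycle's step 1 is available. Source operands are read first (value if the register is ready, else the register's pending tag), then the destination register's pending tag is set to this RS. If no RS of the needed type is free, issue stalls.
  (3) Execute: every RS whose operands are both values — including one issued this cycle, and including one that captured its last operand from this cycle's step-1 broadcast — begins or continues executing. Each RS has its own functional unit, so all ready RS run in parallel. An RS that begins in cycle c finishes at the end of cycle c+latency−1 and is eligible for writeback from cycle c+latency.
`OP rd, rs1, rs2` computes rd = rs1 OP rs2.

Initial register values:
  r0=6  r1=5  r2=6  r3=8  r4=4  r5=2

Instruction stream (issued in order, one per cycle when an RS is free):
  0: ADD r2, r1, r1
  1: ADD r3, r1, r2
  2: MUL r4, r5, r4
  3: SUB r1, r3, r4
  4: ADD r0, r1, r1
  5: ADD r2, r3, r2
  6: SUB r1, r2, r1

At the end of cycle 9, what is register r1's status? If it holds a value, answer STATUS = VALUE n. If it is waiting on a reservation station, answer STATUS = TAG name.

STATUS = TAG Add3

  c1: issue ADD r2<-Add1  regs: r0:6,r1:5,r2:Add1,r3:8,r4:4,r5:2
  c2: issue ADD r3<-Add2  regs: r0:6,r1:5,r2:Add1,r3:Add2,r4:4,r5:2
  c3: CDB Add1=10; issue MUL r4<-Mul1  regs: r0:6,r1:5,r2:10,r3:Add2,r4:Mul1,r5:2
  c4: issue SUB r1<-Add1  regs: r0:6,r1:Add1,r2:10,r3:Add2,r4:Mul1,r5:2
  c5: CDB Add2=15; issue ADD r0<-Add2  regs: r0:Add2,r1:Add1,r2:10,r3:15,r4:Mul1,r5:2
  c6: issue ADD r2<-Add3  regs: r0:Add2,r1:Add1,r2:Add3,r3:15,r4:Mul1,r5:2
  c7: CDB Mul1=8; stall  regs: r0:Add2,r1:Add1,r2:Add3,r3:15,r4:8,r5:2
  c8: CDB Add3=25; issue SUB r1<-Add3  regs: r0:Add2,r1:Add3,r2:25,r3:15,r4:8,r5:2
  c9: CDB Add1=7  regs: r0:Add2,r1:Add3,r2:25,r3:15,r4:8,r5:2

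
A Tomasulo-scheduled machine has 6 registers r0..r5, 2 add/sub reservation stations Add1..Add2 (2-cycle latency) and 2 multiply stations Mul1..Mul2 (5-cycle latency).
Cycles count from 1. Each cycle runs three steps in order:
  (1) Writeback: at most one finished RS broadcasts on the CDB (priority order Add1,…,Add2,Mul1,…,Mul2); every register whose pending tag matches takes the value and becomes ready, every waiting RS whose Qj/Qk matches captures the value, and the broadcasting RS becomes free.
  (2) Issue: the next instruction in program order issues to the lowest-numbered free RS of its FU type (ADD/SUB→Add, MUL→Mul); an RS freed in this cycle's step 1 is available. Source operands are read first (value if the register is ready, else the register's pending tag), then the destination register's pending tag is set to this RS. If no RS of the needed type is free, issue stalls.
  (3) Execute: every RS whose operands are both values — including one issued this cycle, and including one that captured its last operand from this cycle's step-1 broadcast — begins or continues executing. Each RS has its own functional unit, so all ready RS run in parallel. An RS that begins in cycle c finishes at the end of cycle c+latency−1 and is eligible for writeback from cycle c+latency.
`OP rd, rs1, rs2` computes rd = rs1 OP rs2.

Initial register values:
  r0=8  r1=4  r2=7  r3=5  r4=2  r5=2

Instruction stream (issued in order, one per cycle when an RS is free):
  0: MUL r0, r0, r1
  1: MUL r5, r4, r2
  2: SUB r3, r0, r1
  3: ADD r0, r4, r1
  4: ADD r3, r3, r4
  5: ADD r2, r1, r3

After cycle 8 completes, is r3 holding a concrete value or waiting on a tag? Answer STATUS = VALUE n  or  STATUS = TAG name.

STATUS = TAG Add2

c1: issue MUL r0<-Mul1 | r0:Mul1,r1:4,r2:7,r3:5,r4:2,r5:2
c2: issue MUL r5<-Mul2 | r0:Mul1,r1:4,r2:7,r3:5,r4:2,r5:Mul2
c3: issue SUB r3<-Add1 | r0:Mul1,r1:4,r2:7,r3:Add1,r4:2,r5:Mul2
c4: issue ADD r0<-Add2 | r0:Add2,r1:4,r2:7,r3:Add1,r4:2,r5:Mul2
c5: stall | r0:Add2,r1:4,r2:7,r3:Add1,r4:2,r5:Mul2
c6: CDB Add2=6; issue ADD r3<-Add2 | r0:6,r1:4,r2:7,r3:Add2,r4:2,r5:Mul2
c7: CDB Mul1=32; stall | r0:6,r1:4,r2:7,r3:Add2,r4:2,r5:Mul2
c8: CDB Mul2=14; stall | r0:6,r1:4,r2:7,r3:Add2,r4:2,r5:14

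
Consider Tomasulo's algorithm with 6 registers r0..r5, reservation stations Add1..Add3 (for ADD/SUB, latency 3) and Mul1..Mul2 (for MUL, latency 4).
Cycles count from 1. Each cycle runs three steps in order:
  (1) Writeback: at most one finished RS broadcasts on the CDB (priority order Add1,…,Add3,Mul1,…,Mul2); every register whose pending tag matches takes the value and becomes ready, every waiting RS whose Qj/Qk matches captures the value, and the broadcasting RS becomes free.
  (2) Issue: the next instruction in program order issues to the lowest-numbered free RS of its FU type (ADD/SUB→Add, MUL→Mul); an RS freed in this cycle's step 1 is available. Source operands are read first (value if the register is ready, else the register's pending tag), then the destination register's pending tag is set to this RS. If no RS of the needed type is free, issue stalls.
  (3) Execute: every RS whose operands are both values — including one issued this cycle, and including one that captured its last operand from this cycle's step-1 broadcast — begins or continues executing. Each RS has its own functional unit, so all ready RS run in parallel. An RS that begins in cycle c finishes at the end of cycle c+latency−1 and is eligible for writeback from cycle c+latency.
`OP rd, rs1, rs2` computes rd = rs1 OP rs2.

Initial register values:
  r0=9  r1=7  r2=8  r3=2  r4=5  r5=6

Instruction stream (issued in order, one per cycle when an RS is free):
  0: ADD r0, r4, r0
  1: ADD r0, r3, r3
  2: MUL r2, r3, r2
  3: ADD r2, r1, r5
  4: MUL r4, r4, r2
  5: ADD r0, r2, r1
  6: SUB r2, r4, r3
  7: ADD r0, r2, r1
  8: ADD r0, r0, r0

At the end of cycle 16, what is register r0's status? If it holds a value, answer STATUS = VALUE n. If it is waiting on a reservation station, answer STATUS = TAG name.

  c1: issue ADD r0<-Add1  regs: r0:Add1,r1:7,r2:8,r3:2,r4:5,r5:6
  c2: issue ADD r0<-Add2  regs: r0:Add2,r1:7,r2:8,r3:2,r4:5,r5:6
  c3: issue MUL r2<-Mul1  regs: r0:Add2,r1:7,r2:Mul1,r3:2,r4:5,r5:6
  c4: CDB Add1=14; issue ADD r2<-Add1  regs: r0:Add2,r1:7,r2:Add1,r3:2,r4:5,r5:6
  c5: CDB Add2=4; issue MUL r4<-Mul2  regs: r0:4,r1:7,r2:Add1,r3:2,r4:Mul2,r5:6
  c6: issue ADD r0<-Add2  regs: r0:Add2,r1:7,r2:Add1,r3:2,r4:Mul2,r5:6
  c7: CDB Add1=13; issue SUB r2<-Add1  regs: r0:Add2,r1:7,r2:Add1,r3:2,r4:Mul2,r5:6
  c8: CDB Mul1=16; issue ADD r0<-Add3  regs: r0:Add3,r1:7,r2:Add1,r3:2,r4:Mul2,r5:6
  c9: stall  regs: r0:Add3,r1:7,r2:Add1,r3:2,r4:Mul2,r5:6
  c10: CDB Add2=20; issue ADD r0<-Add2  regs: r0:Add2,r1:7,r2:Add1,r3:2,r4:Mul2,r5:6
  c11: CDB Mul2=65  regs: r0:Add2,r1:7,r2:Add1,r3:2,r4:65,r5:6
  c12: -  regs: r0:Add2,r1:7,r2:Add1,r3:2,r4:65,r5:6
  c13: -  regs: r0:Add2,r1:7,r2:Add1,r3:2,r4:65,r5:6
  c14: CDB Add1=63  regs: r0:Add2,r1:7,r2:63,r3:2,r4:65,r5:6
  c15: -  regs: r0:Add2,r1:7,r2:63,r3:2,r4:65,r5:6
  c16: -  regs: r0:Add2,r1:7,r2:63,r3:2,r4:65,r5:6

STATUS = TAG Add2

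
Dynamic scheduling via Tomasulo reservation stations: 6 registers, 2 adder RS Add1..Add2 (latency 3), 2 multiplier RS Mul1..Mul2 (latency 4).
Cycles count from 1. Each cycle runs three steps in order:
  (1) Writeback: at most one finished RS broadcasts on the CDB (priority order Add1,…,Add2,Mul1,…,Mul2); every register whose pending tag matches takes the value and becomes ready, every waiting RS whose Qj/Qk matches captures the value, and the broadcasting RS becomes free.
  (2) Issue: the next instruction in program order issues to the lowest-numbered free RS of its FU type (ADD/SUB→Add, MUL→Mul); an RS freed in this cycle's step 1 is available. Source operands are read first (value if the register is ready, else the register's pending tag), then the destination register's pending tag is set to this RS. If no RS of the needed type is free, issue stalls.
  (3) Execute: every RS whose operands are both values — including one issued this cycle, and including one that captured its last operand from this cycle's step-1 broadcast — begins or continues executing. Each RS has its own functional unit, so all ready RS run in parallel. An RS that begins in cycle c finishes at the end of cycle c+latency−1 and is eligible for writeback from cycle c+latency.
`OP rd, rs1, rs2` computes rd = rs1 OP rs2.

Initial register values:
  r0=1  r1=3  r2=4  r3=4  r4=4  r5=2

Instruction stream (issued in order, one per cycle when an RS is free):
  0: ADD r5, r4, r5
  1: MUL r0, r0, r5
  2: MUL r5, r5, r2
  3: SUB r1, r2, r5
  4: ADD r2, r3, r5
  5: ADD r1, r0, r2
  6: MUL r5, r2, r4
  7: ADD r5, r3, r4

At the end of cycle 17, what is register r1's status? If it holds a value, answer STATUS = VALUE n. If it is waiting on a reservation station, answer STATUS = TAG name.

cycle 1: issue ADD r5<-Add1 // r0:1,r1:3,r2:4,r3:4,r4:4,r5:Add1
cycle 2: issue MUL r0<-Mul1 // r0:Mul1,r1:3,r2:4,r3:4,r4:4,r5:Add1
cycle 3: issue MUL r5<-Mul2 // r0:Mul1,r1:3,r2:4,r3:4,r4:4,r5:Mul2
cycle 4: CDB Add1=6; issue SUB r1<-Add1 // r0:Mul1,r1:Add1,r2:4,r3:4,r4:4,r5:Mul2
cycle 5: issue ADD r2<-Add2 // r0:Mul1,r1:Add1,r2:Add2,r3:4,r4:4,r5:Mul2
cycle 6: stall // r0:Mul1,r1:Add1,r2:Add2,r3:4,r4:4,r5:Mul2
cycle 7: stall // r0:Mul1,r1:Add1,r2:Add2,r3:4,r4:4,r5:Mul2
cycle 8: CDB Mul1=6; stall // r0:6,r1:Add1,r2:Add2,r3:4,r4:4,r5:Mul2
cycle 9: CDB Mul2=24; stall // r0:6,r1:Add1,r2:Add2,r3:4,r4:4,r5:24
cycle 10: stall // r0:6,r1:Add1,r2:Add2,r3:4,r4:4,r5:24
cycle 11: stall // r0:6,r1:Add1,r2:Add2,r3:4,r4:4,r5:24
cycle 12: CDB Add1=-20; issue ADD r1<-Add1 // r0:6,r1:Add1,r2:Add2,r3:4,r4:4,r5:24
cycle 13: CDB Add2=28; issue MUL r5<-Mul1 // r0:6,r1:Add1,r2:28,r3:4,r4:4,r5:Mul1
cycle 14: issue ADD r5<-Add2 // r0:6,r1:Add1,r2:28,r3:4,r4:4,r5:Add2
cycle 15: - // r0:6,r1:Add1,r2:28,r3:4,r4:4,r5:Add2
cycle 16: CDB Add1=34 // r0:6,r1:34,r2:28,r3:4,r4:4,r5:Add2
cycle 17: CDB Add2=8 // r0:6,r1:34,r2:28,r3:4,r4:4,r5:8

STATUS = VALUE 34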